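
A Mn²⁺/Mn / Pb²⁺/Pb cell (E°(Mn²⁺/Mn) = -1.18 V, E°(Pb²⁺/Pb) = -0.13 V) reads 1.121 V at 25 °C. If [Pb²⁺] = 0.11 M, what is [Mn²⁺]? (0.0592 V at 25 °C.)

4.4 × 10^-4 M

From the Nernst equation, log Q = n(E° − E)/0.0592 = 2(1.05 − 1.121)/0.0592 = -2.399, so Q = 0.00399.
With Q = [Mn²⁺]/[Pb²⁺] and the known concentrations, [Mn²⁺] in the numerator gives [Mn²⁺] = 4.4 × 10^-4 M.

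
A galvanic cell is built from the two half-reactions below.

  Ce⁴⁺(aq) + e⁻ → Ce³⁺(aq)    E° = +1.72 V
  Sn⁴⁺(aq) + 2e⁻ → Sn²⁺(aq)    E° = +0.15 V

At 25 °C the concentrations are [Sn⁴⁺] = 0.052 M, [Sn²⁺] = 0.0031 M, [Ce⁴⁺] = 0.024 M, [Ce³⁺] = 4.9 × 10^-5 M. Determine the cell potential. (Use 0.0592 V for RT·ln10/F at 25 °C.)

1.69 V

The Ce⁴⁺/Ce³⁺ couple has the higher reduction potential and acts as the cathode, so E°_cell = +1.72 − (+0.15) = 1.57 V.
Balancing electrons gives n = 2; the reaction quotient is Q = [Sn⁴⁺]·[Ce³⁺]^2/([Sn²⁺]·[Ce⁴⁺]^2) = 6.99 × 10^-5.
At 25 °C, E = E° − (0.0592/n) log Q = 1.57 − (0.0592/2)(-4.155) = 1.570 + 0.123 = 1.693 V.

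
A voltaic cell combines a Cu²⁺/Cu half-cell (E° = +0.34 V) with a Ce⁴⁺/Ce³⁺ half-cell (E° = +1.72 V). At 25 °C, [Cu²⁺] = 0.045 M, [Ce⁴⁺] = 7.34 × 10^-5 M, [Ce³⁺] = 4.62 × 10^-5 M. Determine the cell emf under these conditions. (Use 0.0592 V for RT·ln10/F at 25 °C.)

The Ce⁴⁺/Ce³⁺ couple has the higher reduction potential and acts as the cathode, so E°_cell = +1.72 − (+0.34) = 1.38 V.
Balancing electrons gives n = 2; the reaction quotient is Q = [Cu²⁺]·[Ce³⁺]^2/[Ce⁴⁺]^2 = 0.0178.
At 25 °C, E = E° − (0.0592/n) log Q = 1.38 − (0.0592/2)(-1.749) = 1.380 + 0.052 = 1.432 V.

1.43 V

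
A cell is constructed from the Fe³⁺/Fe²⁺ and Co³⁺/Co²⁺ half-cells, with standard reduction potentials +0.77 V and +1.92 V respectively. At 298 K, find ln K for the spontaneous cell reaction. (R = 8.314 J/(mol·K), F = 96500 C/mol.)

ln K = 44.8

E°_cell = +1.92 − (+0.77) = 1.15 V, with n = 1 electron transferred.
At equilibrium E = 0, so the Nernst equation gives ln K = nFE°/RT = (1)(96500)(1.15)/((8.314)(298)) = 44.79.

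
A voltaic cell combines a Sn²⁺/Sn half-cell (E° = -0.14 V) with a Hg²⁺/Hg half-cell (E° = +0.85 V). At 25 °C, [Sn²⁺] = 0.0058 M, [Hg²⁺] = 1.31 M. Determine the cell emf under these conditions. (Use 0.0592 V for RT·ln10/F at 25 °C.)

1.06 V

The Hg²⁺/Hg couple has the higher reduction potential and acts as the cathode, so E°_cell = +0.85 − (-0.14) = 0.99 V.
Balancing electrons gives n = 2; the reaction quotient is Q = [Sn²⁺]/[Hg²⁺] = 0.00443.
At 25 °C, E = E° − (0.0592/n) log Q = 0.99 − (0.0592/2)(-2.354) = 0.990 + 0.070 = 1.060 V.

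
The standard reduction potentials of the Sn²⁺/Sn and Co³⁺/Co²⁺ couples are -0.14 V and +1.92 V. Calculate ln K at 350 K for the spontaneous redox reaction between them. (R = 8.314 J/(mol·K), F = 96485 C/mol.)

ln K = 136.6

E°_cell = +1.92 − (-0.14) = 2.06 V, with n = 2 electrons transferred.
At equilibrium E = 0, so the Nernst equation gives ln K = nFE°/RT = (2)(96485)(2.06)/((8.314)(350)) = 136.61.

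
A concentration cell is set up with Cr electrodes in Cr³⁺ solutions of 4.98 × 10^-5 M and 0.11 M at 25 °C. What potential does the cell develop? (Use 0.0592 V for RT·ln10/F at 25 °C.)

Both half-cells are Cr³⁺/Cr, so E°_cell = 0. The concentrated side is the cathode; the cell reaction moves Cr³⁺ from high to low concentration with n = 3.
Q = [Cr³⁺]_dilute/[Cr³⁺]_conc = 4.98 × 10^-5/0.11 = 4.53 × 10^-4.
E = 0 − (0.0592/3) log Q = −(0.0592/3)(-3.344) = 0.0660 V.

0.066 V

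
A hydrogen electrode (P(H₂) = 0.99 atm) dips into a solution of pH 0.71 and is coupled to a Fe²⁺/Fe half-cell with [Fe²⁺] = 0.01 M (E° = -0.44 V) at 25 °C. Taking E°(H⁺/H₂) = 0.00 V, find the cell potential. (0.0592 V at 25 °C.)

0.46 V

The hydrogen couple is the cathode, so E°_cell = 0.44 V; n = 2.
[H⁺] = 10^(−0.71) = 0.19 M, and Q = [Fe²⁺]·P(H₂) / [H⁺]^2 = 0.260.
E = E° − (0.0592/2) log Q = 0.44 − (0.0592/2)(-0.584) = 0.457 V.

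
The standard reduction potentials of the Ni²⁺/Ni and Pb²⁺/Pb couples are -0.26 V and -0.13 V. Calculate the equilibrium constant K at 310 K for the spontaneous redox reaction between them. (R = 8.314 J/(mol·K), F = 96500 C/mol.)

E°_cell = -0.13 − (-0.26) = 0.13 V, with n = 2 electrons transferred.
At equilibrium E = 0, so the Nernst equation gives ln K = nFE°/RT = (2)(96500)(0.13)/((8.314)(310)) = 9.73.
K = e^9.73 = 1.7 × 10^4.

1.7 × 10^4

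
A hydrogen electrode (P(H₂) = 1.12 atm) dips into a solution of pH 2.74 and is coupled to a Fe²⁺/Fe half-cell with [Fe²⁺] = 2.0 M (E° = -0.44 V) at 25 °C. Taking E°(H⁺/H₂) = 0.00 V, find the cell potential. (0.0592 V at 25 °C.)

The hydrogen couple is the cathode, so E°_cell = 0.44 V; n = 2.
[H⁺] = 10^(−2.74) = 0.0018 M, and Q = [Fe²⁺]·P(H₂) / [H⁺]^2 = 6.76 × 10^5.
E = E° − (0.0592/2) log Q = 0.44 − (0.0592/2)(5.830) = 0.267 V.

0.27 V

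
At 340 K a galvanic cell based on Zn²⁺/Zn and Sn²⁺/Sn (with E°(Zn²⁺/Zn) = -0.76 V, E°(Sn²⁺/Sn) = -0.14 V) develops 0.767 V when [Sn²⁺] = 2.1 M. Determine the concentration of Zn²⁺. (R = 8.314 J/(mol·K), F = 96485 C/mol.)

From the Nernst equation, ln Q = nF(E° − E)/RT = 2×96485×(0.62 − 0.767)/(8.314×340) = -10.035, so Q = 4.38 × 10^-5.
With Q = [Zn²⁺]/[Sn²⁺] and the known concentrations, [Zn²⁺] in the numerator gives [Zn²⁺] = 9.2 × 10^-5 M.

9.2 × 10^-5 M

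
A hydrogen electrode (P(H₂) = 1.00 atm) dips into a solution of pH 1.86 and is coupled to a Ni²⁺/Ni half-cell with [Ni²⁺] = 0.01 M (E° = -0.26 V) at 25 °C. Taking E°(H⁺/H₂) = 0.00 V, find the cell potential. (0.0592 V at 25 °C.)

The hydrogen couple is the cathode, so E°_cell = 0.26 V; n = 2.
[H⁺] = 10^(−1.86) = 0.014 M, and Q = [Ni²⁺]·P(H₂) / [H⁺]^2 = 52.5.
E = E° − (0.0592/2) log Q = 0.26 − (0.0592/2)(1.720) = 0.209 V.

0.21 V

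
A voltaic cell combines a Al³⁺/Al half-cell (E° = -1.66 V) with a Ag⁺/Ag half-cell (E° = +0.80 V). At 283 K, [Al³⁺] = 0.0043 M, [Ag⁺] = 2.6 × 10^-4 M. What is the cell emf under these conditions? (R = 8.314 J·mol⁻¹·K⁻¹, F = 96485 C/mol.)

2.30 V

The Ag⁺/Ag couple has the higher reduction potential and acts as the cathode, so E°_cell = +0.80 − (-1.66) = 2.46 V.
Balancing electrons gives n = 3; the reaction quotient is Q = [Al³⁺]/[Ag⁺]^3 = 2.45 × 10^8.
E = E° − (RT/nF) ln Q = 2.46 − (8.314×283)/(3×96485) × (19.315) = 2.460 − 0.157 = 2.303 V.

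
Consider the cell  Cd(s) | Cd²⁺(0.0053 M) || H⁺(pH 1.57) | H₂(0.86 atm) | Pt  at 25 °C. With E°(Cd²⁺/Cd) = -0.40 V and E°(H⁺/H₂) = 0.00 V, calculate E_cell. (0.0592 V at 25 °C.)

The hydrogen couple is the cathode, so E°_cell = 0.40 V; n = 2.
[H⁺] = 10^(−1.57) = 0.027 M, and Q = [Cd²⁺]·P(H₂) / [H⁺]^2 = 6.29.
E = E° − (0.0592/2) log Q = 0.40 − (0.0592/2)(0.799) = 0.376 V.

0.38 V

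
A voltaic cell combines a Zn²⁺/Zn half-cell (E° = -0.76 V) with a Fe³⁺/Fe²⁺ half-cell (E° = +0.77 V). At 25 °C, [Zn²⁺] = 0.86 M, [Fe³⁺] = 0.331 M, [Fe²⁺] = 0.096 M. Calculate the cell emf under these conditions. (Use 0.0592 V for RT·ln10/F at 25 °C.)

The Fe³⁺/Fe²⁺ couple has the higher reduction potential and acts as the cathode, so E°_cell = +0.77 − (-0.76) = 1.53 V.
Balancing electrons gives n = 2; the reaction quotient is Q = [Zn²⁺]·[Fe²⁺]^2/[Fe³⁺]^2 = 0.0723.
At 25 °C, E = E° − (0.0592/n) log Q = 1.53 − (0.0592/2)(-1.141) = 1.530 + 0.034 = 1.564 V.

1.56 V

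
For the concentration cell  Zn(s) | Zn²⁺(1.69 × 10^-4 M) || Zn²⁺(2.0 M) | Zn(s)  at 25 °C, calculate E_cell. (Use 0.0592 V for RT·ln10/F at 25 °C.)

0.12 V

Both half-cells are Zn²⁺/Zn, so E°_cell = 0. The concentrated side is the cathode; the cell reaction moves Zn²⁺ from high to low concentration with n = 2.
Q = [Zn²⁺]_dilute/[Zn²⁺]_conc = 1.69 × 10^-4/2.0 = 8.45 × 10^-5.
E = 0 − (0.0592/2) log Q = −(0.0592/2)(-4.073) = 0.1206 V.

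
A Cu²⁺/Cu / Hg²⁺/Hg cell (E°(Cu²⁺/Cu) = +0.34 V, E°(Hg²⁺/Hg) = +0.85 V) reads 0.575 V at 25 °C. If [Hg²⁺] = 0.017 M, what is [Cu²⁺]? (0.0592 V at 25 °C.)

1.1 × 10^-4 M

From the Nernst equation, log Q = n(E° − E)/0.0592 = 2(0.51 − 0.575)/0.0592 = -2.196, so Q = 0.00637.
With Q = [Cu²⁺]/[Hg²⁺] and the known concentrations, [Cu²⁺] in the numerator gives [Cu²⁺] = 1.1 × 10^-4 M.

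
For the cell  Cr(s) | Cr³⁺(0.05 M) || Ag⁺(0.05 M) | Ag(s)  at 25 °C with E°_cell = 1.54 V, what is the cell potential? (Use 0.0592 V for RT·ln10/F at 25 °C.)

1.49 V

Balancing electrons gives n = 3; the reaction quotient is Q = [Cr³⁺]/[Ag⁺]^3 = 400.
At 25 °C, E = E° − (0.0592/n) log Q = 1.54 − (0.0592/3)(2.602) = 1.540 − 0.051 = 1.489 V.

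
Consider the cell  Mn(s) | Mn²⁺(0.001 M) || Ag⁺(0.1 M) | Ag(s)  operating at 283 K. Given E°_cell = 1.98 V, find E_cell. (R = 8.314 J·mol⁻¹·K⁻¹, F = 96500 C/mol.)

Balancing electrons gives n = 2; the reaction quotient is Q = [Mn²⁺]/[Ag⁺]^2 = 0.100.
E = E° − (RT/nF) ln Q = 1.98 − (8.314×283)/(2×96500) × (-2.303) = 1.980 + 0.028 = 2.008 V.

2.01 V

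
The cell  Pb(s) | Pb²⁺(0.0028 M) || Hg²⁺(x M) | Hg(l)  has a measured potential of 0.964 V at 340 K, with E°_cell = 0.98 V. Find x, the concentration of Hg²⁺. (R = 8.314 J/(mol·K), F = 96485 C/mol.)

From the Nernst equation, ln Q = nF(E° − E)/RT = 2×96485×(0.98 − 0.964)/(8.314×340) = 1.092, so Q = 2.98.
With Q = [Pb²⁺]/[Hg²⁺] and the known concentrations, [Hg²⁺] in the denominator gives [Hg²⁺] = 9.4 × 10^-4 M.

9.4 × 10^-4 M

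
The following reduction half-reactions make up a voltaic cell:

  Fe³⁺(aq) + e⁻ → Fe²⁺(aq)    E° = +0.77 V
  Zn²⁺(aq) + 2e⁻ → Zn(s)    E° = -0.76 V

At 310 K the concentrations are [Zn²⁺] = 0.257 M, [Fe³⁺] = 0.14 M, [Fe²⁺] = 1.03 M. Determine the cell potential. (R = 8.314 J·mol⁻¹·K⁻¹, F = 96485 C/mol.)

1.49 V

The Fe³⁺/Fe²⁺ couple has the higher reduction potential and acts as the cathode, so E°_cell = +0.77 − (-0.76) = 1.53 V.
Balancing electrons gives n = 2; the reaction quotient is Q = [Zn²⁺]·[Fe²⁺]^2/[Fe³⁺]^2 = 13.9.
E = E° − (RT/nF) ln Q = 1.53 − (8.314×310)/(2×96485) × (2.633) = 1.530 − 0.035 = 1.495 V.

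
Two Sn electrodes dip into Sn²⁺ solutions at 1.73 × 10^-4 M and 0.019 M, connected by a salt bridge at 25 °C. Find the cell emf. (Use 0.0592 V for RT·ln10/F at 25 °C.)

0.060 V

Both half-cells are Sn²⁺/Sn, so E°_cell = 0. The concentrated side is the cathode; the cell reaction moves Sn²⁺ from high to low concentration with n = 2.
Q = [Sn²⁺]_dilute/[Sn²⁺]_conc = 1.73 × 10^-4/0.019 = 0.00911.
E = 0 − (0.0592/2) log Q = −(0.0592/2)(-2.041) = 0.0604 V.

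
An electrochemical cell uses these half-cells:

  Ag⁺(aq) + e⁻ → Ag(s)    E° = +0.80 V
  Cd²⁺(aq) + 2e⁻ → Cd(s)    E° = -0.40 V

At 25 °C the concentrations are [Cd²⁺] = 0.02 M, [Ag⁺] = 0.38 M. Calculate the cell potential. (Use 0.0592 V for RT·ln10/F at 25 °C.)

1.23 V

The Ag⁺/Ag couple has the higher reduction potential and acts as the cathode, so E°_cell = +0.80 − (-0.40) = 1.20 V.
Balancing electrons gives n = 2; the reaction quotient is Q = [Cd²⁺]/[Ag⁺]^2 = 0.139.
At 25 °C, E = E° − (0.0592/n) log Q = 1.20 − (0.0592/2)(-0.859) = 1.200 + 0.025 = 1.225 V.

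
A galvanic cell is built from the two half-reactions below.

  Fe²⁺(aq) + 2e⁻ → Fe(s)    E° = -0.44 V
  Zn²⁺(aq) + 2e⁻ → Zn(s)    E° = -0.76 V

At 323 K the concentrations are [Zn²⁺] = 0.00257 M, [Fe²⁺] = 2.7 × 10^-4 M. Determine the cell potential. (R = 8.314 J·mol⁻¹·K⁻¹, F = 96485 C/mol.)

0.289 V

The Fe²⁺/Fe couple has the higher reduction potential and acts as the cathode, so E°_cell = -0.44 − (-0.76) = 0.32 V.
Balancing electrons gives n = 2; the reaction quotient is Q = [Zn²⁺]/[Fe²⁺] = 9.52.
E = E° − (RT/nF) ln Q = 0.32 − (8.314×323)/(2×96485) × (2.253) = 0.320 − 0.031 = 0.289 V.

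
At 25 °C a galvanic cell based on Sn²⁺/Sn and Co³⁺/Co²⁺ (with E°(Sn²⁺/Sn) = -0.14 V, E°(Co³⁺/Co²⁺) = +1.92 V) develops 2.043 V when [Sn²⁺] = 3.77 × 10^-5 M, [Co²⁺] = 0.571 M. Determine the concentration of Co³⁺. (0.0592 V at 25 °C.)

0.0018 M

From the Nernst equation, log Q = n(E° − E)/0.0592 = 2(2.06 − 2.043)/0.0592 = 0.574, so Q = 3.75.
With Q = [Sn²⁺]·[Co²⁺]^2/[Co³⁺]^2 and the known concentrations, [Co³⁺]^2 in the denominator gives [Co³⁺] = 0.0018 M.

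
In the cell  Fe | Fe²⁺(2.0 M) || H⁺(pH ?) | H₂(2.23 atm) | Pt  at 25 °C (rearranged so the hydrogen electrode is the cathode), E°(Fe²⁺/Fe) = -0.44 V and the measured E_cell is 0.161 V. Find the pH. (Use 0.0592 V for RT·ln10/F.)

E°_cell = 0.44 V and n = 2.
log Q = n(E° − E)/0.0592 = 2×(0.44 − 0.161)/0.0592 = 9.426.
With Q = [Fe²⁺]·P(H₂) / [H⁺]^2, solving for [H⁺] gives log[H⁺] = -4.388, so pH = 4.39.

pH = 4.39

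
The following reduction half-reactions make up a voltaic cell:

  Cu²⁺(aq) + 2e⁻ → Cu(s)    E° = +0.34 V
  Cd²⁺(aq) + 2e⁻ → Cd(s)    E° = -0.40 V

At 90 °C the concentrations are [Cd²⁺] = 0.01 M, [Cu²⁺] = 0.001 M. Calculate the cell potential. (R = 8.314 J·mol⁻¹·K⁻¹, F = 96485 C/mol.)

0.704 V

The Cu²⁺/Cu couple has the higher reduction potential and acts as the cathode, so E°_cell = +0.34 − (-0.40) = 0.74 V.
Balancing electrons gives n = 2; the reaction quotient is Q = [Cd²⁺]/[Cu²⁺] = 10.0.
E = E° − (RT/nF) ln Q = 0.74 − (8.314×363)/(2×96485) × (2.303) = 0.740 − 0.036 = 0.704 V.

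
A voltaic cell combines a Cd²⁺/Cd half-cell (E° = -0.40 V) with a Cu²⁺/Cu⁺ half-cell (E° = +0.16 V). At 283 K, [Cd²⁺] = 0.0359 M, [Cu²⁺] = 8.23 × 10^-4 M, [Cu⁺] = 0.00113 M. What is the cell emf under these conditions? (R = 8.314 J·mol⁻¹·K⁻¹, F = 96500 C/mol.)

0.593 V

The Cu²⁺/Cu⁺ couple has the higher reduction potential and acts as the cathode, so E°_cell = +0.16 − (-0.40) = 0.56 V.
Balancing electrons gives n = 2; the reaction quotient is Q = [Cd²⁺]·[Cu⁺]^2/[Cu²⁺]^2 = 0.0677.
E = E° − (RT/nF) ln Q = 0.56 − (8.314×283)/(2×96500) × (-2.693) = 0.560 + 0.033 = 0.593 V.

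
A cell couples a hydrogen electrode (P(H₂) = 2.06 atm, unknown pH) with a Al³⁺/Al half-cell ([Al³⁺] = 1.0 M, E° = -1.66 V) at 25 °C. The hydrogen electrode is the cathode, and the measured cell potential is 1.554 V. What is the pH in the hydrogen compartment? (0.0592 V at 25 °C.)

pH = 1.63

E°_cell = 1.66 V and n = 6.
log Q = n(E° − E)/0.0592 = 6×(1.66 − 1.554)/0.0592 = 10.743.
With Q = [Al³⁺]^2·P(H₂)^3 / [H⁺]^6, solving for [H⁺] gives log[H⁺] = -1.634, so pH = 1.63.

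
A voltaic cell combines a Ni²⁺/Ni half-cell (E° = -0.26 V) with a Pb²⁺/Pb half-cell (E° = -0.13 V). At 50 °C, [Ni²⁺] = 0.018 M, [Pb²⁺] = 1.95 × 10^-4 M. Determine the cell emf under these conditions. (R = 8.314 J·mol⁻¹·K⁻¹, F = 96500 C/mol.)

The Pb²⁺/Pb couple has the higher reduction potential and acts as the cathode, so E°_cell = -0.13 − (-0.26) = 0.13 V.
Balancing electrons gives n = 2; the reaction quotient is Q = [Ni²⁺]/[Pb²⁺] = 92.3.
E = E° − (RT/nF) ln Q = 0.13 − (8.314×323)/(2×96500) × (4.525) = 0.130 − 0.063 = 0.067 V.

0.067 V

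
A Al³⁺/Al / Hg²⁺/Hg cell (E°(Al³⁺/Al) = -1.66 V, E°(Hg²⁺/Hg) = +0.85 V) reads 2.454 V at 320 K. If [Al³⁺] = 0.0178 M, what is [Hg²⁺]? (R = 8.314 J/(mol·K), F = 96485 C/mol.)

0.0012 M

From the Nernst equation, ln Q = nF(E° − E)/RT = 6×96485×(2.51 − 2.454)/(8.314×320) = 12.185, so Q = 1.96 × 10^5.
With Q = [Al³⁺]^2/[Hg²⁺]^3 and the known concentrations, [Hg²⁺]^3 in the denominator gives [Hg²⁺] = 0.0012 M.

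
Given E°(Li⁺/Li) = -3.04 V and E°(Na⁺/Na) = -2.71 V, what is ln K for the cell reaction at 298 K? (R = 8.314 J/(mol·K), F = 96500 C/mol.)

ln K = 12.9

E°_cell = -2.71 − (-3.04) = 0.33 V, with n = 1 electron transferred.
At equilibrium E = 0, so the Nernst equation gives ln K = nFE°/RT = (1)(96500)(0.33)/((8.314)(298)) = 12.85.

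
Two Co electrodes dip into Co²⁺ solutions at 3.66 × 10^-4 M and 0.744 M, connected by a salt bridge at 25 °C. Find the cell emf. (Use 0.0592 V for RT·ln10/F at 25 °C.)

Both half-cells are Co²⁺/Co, so E°_cell = 0. The concentrated side is the cathode; the cell reaction moves Co²⁺ from high to low concentration with n = 2.
Q = [Co²⁺]_dilute/[Co²⁺]_conc = 3.66 × 10^-4/0.744 = 4.92 × 10^-4.
E = 0 − (0.0592/2) log Q = −(0.0592/2)(-3.308) = 0.0979 V.

0.098 V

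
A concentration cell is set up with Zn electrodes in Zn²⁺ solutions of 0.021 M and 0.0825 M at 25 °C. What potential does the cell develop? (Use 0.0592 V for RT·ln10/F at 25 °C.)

0.018 V

Both half-cells are Zn²⁺/Zn, so E°_cell = 0. The concentrated side is the cathode; the cell reaction moves Zn²⁺ from high to low concentration with n = 2.
Q = [Zn²⁺]_dilute/[Zn²⁺]_conc = 0.021/0.0825 = 0.255.
E = 0 − (0.0592/2) log Q = −(0.0592/2)(-0.594) = 0.0176 V.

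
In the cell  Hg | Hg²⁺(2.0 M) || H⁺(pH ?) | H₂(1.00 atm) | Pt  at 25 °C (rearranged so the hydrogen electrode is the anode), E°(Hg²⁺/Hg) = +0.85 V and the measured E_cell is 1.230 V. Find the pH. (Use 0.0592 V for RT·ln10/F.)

E°_cell = 0.85 V and n = 2.
log Q = n(E° − E)/0.0592 = 2×(0.85 − 1.230)/0.0592 = -12.838.
With Q = [H⁺]^2 / ([Hg²⁺]·P(H₂)), solving for [H⁺] gives log[H⁺] = -6.268, so pH = 6.27.

pH = 6.27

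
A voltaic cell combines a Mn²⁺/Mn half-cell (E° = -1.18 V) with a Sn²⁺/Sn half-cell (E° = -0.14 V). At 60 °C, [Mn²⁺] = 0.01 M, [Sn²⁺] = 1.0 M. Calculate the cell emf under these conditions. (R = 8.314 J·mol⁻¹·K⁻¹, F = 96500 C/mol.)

1.11 V

The Sn²⁺/Sn couple has the higher reduction potential and acts as the cathode, so E°_cell = -0.14 − (-1.18) = 1.04 V.
Balancing electrons gives n = 2; the reaction quotient is Q = [Mn²⁺]/[Sn²⁺] = 0.0100.
E = E° − (RT/nF) ln Q = 1.04 − (8.314×333)/(2×96500) × (-4.605) = 1.040 + 0.066 = 1.106 V.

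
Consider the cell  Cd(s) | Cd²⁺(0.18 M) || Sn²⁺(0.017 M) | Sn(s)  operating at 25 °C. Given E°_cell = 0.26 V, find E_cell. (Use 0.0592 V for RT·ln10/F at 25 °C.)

0.230 V

Balancing electrons gives n = 2; the reaction quotient is Q = [Cd²⁺]/[Sn²⁺] = 10.6.
At 25 °C, E = E° − (0.0592/n) log Q = 0.26 − (0.0592/2)(1.025) = 0.260 − 0.030 = 0.230 V.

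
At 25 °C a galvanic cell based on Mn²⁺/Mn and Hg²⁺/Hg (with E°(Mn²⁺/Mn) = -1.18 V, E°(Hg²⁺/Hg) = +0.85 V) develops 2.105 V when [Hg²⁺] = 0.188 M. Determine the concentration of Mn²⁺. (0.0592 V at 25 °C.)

From the Nernst equation, log Q = n(E° − E)/0.0592 = 2(2.03 − 2.105)/0.0592 = -2.534, so Q = 0.00293.
With Q = [Mn²⁺]/[Hg²⁺] and the known concentrations, [Mn²⁺] in the numerator gives [Mn²⁺] = 5.5 × 10^-4 M.

5.5 × 10^-4 M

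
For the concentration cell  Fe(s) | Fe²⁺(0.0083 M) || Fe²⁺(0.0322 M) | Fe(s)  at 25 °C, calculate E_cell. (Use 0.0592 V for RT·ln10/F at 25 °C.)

0.017 V

Both half-cells are Fe²⁺/Fe, so E°_cell = 0. The concentrated side is the cathode; the cell reaction moves Fe²⁺ from high to low concentration with n = 2.
Q = [Fe²⁺]_dilute/[Fe²⁺]_conc = 0.0083/0.0322 = 0.258.
E = 0 − (0.0592/2) log Q = −(0.0592/2)(-0.589) = 0.0174 V.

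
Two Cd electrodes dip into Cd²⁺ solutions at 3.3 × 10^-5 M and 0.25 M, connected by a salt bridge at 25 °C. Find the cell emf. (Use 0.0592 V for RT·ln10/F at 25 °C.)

Both half-cells are Cd²⁺/Cd, so E°_cell = 0. The concentrated side is the cathode; the cell reaction moves Cd²⁺ from high to low concentration with n = 2.
Q = [Cd²⁺]_dilute/[Cd²⁺]_conc = 3.3 × 10^-5/0.25 = 1.32 × 10^-4.
E = 0 − (0.0592/2) log Q = −(0.0592/2)(-3.879) = 0.1148 V.

0.11 V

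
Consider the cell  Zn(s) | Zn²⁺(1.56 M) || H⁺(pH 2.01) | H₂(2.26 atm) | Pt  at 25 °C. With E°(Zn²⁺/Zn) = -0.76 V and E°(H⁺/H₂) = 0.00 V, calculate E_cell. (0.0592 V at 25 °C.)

0.62 V

The hydrogen couple is the cathode, so E°_cell = 0.76 V; n = 2.
[H⁺] = 10^(−2.01) = 0.0098 M, and Q = [Zn²⁺]·P(H₂) / [H⁺]^2 = 3.69 × 10^4.
E = E° − (0.0592/2) log Q = 0.76 − (0.0592/2)(4.567) = 0.625 V.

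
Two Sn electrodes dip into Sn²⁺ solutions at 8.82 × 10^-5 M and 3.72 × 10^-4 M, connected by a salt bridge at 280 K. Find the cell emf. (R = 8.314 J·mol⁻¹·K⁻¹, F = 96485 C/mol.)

0.017 V

Both half-cells are Sn²⁺/Sn, so E°_cell = 0. The concentrated side is the cathode; the cell reaction moves Sn²⁺ from high to low concentration with n = 2.
Q = [Sn²⁺]_dilute/[Sn²⁺]_conc = 8.82 × 10^-5/3.72 × 10^-4 = 0.237.
E = 0 − (RT/nF) ln Q = −((8.314×280)/(2×96485))(-1.439) = 0.0174 V.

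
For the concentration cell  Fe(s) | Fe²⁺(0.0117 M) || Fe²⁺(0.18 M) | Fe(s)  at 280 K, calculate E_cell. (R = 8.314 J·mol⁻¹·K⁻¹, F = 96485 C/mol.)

0.033 V

Both half-cells are Fe²⁺/Fe, so E°_cell = 0. The concentrated side is the cathode; the cell reaction moves Fe²⁺ from high to low concentration with n = 2.
Q = [Fe²⁺]_dilute/[Fe²⁺]_conc = 0.0117/0.18 = 0.0650.
E = 0 − (RT/nF) ln Q = −((8.314×280)/(2×96485))(-2.733) = 0.0330 V.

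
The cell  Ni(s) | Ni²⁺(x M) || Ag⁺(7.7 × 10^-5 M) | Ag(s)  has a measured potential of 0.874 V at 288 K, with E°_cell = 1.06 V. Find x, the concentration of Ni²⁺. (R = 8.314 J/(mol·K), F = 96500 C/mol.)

From the Nernst equation, ln Q = nF(E° − E)/RT = 2×96500×(1.06 − 0.874)/(8.314×288) = 14.992, so Q = 3.24 × 10^6.
With Q = [Ni²⁺]/[Ag⁺]^2 and the known concentrations, [Ni²⁺] in the numerator gives [Ni²⁺] = 0.019 M.

0.019 M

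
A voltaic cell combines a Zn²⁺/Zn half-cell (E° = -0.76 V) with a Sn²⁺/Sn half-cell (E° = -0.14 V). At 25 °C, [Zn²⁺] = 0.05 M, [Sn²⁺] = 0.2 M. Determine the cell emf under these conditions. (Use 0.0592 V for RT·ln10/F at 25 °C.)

The Sn²⁺/Sn couple has the higher reduction potential and acts as the cathode, so E°_cell = -0.14 − (-0.76) = 0.62 V.
Balancing electrons gives n = 2; the reaction quotient is Q = [Zn²⁺]/[Sn²⁺] = 0.250.
At 25 °C, E = E° − (0.0592/n) log Q = 0.62 − (0.0592/2)(-0.602) = 0.620 + 0.018 = 0.638 V.

0.638 V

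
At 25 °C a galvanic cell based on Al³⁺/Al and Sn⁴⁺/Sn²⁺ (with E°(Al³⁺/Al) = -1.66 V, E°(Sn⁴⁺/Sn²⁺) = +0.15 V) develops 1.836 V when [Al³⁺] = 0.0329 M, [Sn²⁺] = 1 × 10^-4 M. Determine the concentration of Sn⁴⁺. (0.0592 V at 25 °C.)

From the Nernst equation, log Q = n(E° − E)/0.0592 = 6(1.81 − 1.836)/0.0592 = -2.635, so Q = 0.00232.
With Q = [Al³⁺]^2·[Sn²⁺]^3/[Sn⁴⁺]^3 and the known concentrations, [Sn⁴⁺]^3 in the denominator gives [Sn⁴⁺] = 7.8 × 10^-5 M.

7.8 × 10^-5 M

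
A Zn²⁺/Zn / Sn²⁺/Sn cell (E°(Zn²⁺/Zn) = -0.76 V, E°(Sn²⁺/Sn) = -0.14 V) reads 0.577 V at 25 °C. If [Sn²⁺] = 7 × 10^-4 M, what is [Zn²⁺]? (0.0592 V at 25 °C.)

0.02 M

From the Nernst equation, log Q = n(E° − E)/0.0592 = 2(0.62 − 0.577)/0.0592 = 1.453, so Q = 28.4.
With Q = [Zn²⁺]/[Sn²⁺] and the known concentrations, [Zn²⁺] in the numerator gives [Zn²⁺] = 0.02 M.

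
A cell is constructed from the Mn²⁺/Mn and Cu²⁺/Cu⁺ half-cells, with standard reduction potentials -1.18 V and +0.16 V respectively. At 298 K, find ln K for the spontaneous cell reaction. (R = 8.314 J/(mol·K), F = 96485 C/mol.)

E°_cell = +0.16 − (-1.18) = 1.34 V, with n = 2 electrons transferred.
At equilibrium E = 0, so the Nernst equation gives ln K = nFE°/RT = (2)(96485)(1.34)/((8.314)(298)) = 104.37.

ln K = 104.4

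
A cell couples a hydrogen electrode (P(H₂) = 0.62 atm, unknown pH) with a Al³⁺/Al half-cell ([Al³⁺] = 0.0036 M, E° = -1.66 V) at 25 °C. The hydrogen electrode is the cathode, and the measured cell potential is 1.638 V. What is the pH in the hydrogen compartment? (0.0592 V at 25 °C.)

E°_cell = 1.66 V and n = 6.
log Q = n(E° − E)/0.0592 = 6×(1.66 − 1.638)/0.0592 = 2.230.
With Q = [Al³⁺]^2·P(H₂)^3 / [H⁺]^6, solving for [H⁺] gives log[H⁺] = -1.290, so pH = 1.29.

pH = 1.29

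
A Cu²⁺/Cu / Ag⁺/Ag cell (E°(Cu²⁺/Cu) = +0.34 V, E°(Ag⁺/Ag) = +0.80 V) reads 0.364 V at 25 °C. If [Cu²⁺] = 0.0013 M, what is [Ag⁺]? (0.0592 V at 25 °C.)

From the Nernst equation, log Q = n(E° − E)/0.0592 = 2(0.46 − 0.364)/0.0592 = 3.243, so Q = 1750.
With Q = [Cu²⁺]/[Ag⁺]^2 and the known concentrations, [Ag⁺]^2 in the denominator gives [Ag⁺] = 8.6 × 10^-4 M.

8.6 × 10^-4 M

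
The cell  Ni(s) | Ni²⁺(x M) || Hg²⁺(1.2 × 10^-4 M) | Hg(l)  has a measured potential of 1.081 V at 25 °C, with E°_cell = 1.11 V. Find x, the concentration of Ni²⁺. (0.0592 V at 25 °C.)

0.0011 M

From the Nernst equation, log Q = n(E° − E)/0.0592 = 2(1.11 − 1.081)/0.0592 = 0.980, so Q = 9.54.
With Q = [Ni²⁺]/[Hg²⁺] and the known concentrations, [Ni²⁺] in the numerator gives [Ni²⁺] = 0.0011 M.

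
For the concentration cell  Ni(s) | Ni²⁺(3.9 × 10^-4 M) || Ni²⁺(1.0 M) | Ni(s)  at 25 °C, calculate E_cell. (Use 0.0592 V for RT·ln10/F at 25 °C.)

0.10 V

Both half-cells are Ni²⁺/Ni, so E°_cell = 0. The concentrated side is the cathode; the cell reaction moves Ni²⁺ from high to low concentration with n = 2.
Q = [Ni²⁺]_dilute/[Ni²⁺]_conc = 3.9 × 10^-4/1.0 = 3.9 × 10^-4.
E = 0 − (0.0592/2) log Q = −(0.0592/2)(-3.409) = 0.1009 V.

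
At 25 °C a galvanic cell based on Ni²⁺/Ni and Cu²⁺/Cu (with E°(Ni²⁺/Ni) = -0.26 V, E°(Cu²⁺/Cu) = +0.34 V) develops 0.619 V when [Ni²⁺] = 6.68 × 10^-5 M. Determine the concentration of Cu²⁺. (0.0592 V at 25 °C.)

2.9 × 10^-4 M

From the Nernst equation, log Q = n(E° − E)/0.0592 = 2(0.60 − 0.619)/0.0592 = -0.642, so Q = 0.228.
With Q = [Ni²⁺]/[Cu²⁺] and the known concentrations, [Cu²⁺] in the denominator gives [Cu²⁺] = 2.9 × 10^-4 M.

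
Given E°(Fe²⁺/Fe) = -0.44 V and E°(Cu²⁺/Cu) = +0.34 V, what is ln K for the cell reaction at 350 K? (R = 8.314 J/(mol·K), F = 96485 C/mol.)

E°_cell = +0.34 − (-0.44) = 0.78 V, with n = 2 electrons transferred.
At equilibrium E = 0, so the Nernst equation gives ln K = nFE°/RT = (2)(96485)(0.78)/((8.314)(350)) = 51.73.

ln K = 51.7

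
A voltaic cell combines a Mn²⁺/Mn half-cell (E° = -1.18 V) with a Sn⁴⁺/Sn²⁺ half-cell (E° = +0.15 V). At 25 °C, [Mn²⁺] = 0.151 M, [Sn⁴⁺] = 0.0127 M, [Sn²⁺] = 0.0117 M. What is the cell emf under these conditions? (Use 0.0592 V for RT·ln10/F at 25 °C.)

1.36 V

The Sn⁴⁺/Sn²⁺ couple has the higher reduction potential and acts as the cathode, so E°_cell = +0.15 − (-1.18) = 1.33 V.
Balancing electrons gives n = 2; the reaction quotient is Q = [Mn²⁺]·[Sn²⁺]/[Sn⁴⁺] = 0.139.
At 25 °C, E = E° − (0.0592/n) log Q = 1.33 − (0.0592/2)(-0.857) = 1.330 + 0.025 = 1.355 V.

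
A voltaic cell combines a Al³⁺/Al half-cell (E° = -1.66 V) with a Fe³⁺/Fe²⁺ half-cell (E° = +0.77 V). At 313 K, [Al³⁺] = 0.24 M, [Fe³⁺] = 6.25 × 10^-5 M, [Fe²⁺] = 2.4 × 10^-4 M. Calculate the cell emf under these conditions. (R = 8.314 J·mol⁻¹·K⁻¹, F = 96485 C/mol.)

The Fe³⁺/Fe²⁺ couple has the higher reduction potential and acts as the cathode, so E°_cell = +0.77 − (-1.66) = 2.43 V.
Balancing electrons gives n = 3; the reaction quotient is Q = [Al³⁺]·[Fe²⁺]^3/[Fe³⁺]^3 = 13.6.
E = E° − (RT/nF) ln Q = 2.43 − (8.314×313)/(3×96485) × (2.609) = 2.430 − 0.023 = 2.407 V.

2.41 V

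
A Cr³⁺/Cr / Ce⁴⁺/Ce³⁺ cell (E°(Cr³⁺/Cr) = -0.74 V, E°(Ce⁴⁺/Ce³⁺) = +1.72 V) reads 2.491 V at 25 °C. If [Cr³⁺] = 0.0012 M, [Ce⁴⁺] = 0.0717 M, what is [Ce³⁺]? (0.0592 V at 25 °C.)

From the Nernst equation, log Q = n(E° − E)/0.0592 = 3(2.46 − 2.491)/0.0592 = -1.571, so Q = 0.0269.
With Q = [Cr³⁺]·[Ce³⁺]^3/[Ce⁴⁺]^3 and the known concentrations, [Ce³⁺]^3 in the numerator gives [Ce³⁺] = 0.2 M.

0.2 M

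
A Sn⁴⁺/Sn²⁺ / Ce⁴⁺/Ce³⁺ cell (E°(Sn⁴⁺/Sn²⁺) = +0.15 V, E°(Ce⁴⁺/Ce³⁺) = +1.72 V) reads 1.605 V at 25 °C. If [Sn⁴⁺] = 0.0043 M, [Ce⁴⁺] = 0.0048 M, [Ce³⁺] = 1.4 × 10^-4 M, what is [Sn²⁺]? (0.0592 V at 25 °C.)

5.6 × 10^-5 M

From the Nernst equation, log Q = n(E° − E)/0.0592 = 2(1.57 − 1.605)/0.0592 = -1.182, so Q = 0.0657.
With Q = [Sn⁴⁺]·[Ce³⁺]^2/([Sn²⁺]·[Ce⁴⁺]^2) and the known concentrations, [Sn²⁺] in the denominator gives [Sn²⁺] = 5.6 × 10^-5 M.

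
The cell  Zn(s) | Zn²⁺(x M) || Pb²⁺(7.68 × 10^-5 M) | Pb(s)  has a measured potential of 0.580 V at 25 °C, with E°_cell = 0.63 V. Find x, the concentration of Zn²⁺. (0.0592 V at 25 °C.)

0.0038 M

From the Nernst equation, log Q = n(E° − E)/0.0592 = 2(0.63 − 0.580)/0.0592 = 1.689, so Q = 48.9.
With Q = [Zn²⁺]/[Pb²⁺] and the known concentrations, [Zn²⁺] in the numerator gives [Zn²⁺] = 0.0038 M.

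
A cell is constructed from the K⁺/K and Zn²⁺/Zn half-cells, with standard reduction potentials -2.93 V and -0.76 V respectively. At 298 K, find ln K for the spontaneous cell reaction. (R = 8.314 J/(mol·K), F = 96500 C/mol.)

ln K = 169.0

E°_cell = -0.76 − (-2.93) = 2.17 V, with n = 2 electrons transferred.
At equilibrium E = 0, so the Nernst equation gives ln K = nFE°/RT = (2)(96500)(2.17)/((8.314)(298)) = 169.04.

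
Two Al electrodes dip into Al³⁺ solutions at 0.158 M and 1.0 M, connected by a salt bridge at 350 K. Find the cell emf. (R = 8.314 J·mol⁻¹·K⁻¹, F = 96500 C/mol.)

Both half-cells are Al³⁺/Al, so E°_cell = 0. The concentrated side is the cathode; the cell reaction moves Al³⁺ from high to low concentration with n = 3.
Q = [Al³⁺]_dilute/[Al³⁺]_conc = 0.158/1.0 = 0.158.
E = 0 − (RT/nF) ln Q = −((8.314×350)/(3×96500))(-1.845) = 0.0185 V.

0.019 V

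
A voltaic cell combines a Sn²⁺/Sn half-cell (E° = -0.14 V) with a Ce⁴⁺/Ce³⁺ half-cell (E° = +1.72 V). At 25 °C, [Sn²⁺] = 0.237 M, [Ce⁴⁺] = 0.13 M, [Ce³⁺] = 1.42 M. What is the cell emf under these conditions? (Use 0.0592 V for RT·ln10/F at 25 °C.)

1.82 V

The Ce⁴⁺/Ce³⁺ couple has the higher reduction potential and acts as the cathode, so E°_cell = +1.72 − (-0.14) = 1.86 V.
Balancing electrons gives n = 2; the reaction quotient is Q = [Sn²⁺]·[Ce³⁺]^2/[Ce⁴⁺]^2 = 28.3.
At 25 °C, E = E° − (0.0592/n) log Q = 1.86 − (0.0592/2)(1.451) = 1.860 − 0.043 = 1.817 V.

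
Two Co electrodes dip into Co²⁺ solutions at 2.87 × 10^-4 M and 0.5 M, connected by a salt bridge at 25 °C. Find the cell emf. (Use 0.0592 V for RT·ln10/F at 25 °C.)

Both half-cells are Co²⁺/Co, so E°_cell = 0. The concentrated side is the cathode; the cell reaction moves Co²⁺ from high to low concentration with n = 2.
Q = [Co²⁺]_dilute/[Co²⁺]_conc = 2.87 × 10^-4/0.5 = 5.74 × 10^-4.
E = 0 − (0.0592/2) log Q = −(0.0592/2)(-3.241) = 0.0959 V.

0.096 V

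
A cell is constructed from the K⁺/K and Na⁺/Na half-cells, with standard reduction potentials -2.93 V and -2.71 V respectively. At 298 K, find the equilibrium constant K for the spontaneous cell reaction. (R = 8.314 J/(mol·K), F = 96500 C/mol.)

E°_cell = -2.71 − (-2.93) = 0.22 V, with n = 1 electron transferred.
At equilibrium E = 0, so the Nernst equation gives ln K = nFE°/RT = (1)(96500)(0.22)/((8.314)(298)) = 8.57.
K = e^8.57 = 5300.

5300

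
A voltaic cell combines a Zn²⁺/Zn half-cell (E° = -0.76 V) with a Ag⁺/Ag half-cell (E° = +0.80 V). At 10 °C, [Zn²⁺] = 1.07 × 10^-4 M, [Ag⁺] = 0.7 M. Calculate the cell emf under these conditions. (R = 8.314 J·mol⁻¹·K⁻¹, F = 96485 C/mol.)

1.66 V

The Ag⁺/Ag couple has the higher reduction potential and acts as the cathode, so E°_cell = +0.80 − (-0.76) = 1.56 V.
Balancing electrons gives n = 2; the reaction quotient is Q = [Zn²⁺]/[Ag⁺]^2 = 2.18 × 10^-4.
E = E° − (RT/nF) ln Q = 1.56 − (8.314×283)/(2×96485) × (-8.429) = 1.560 + 0.103 = 1.663 V.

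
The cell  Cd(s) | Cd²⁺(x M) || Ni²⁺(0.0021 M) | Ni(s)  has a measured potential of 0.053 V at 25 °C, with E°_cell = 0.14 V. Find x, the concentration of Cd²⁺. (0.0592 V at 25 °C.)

1.8 M

From the Nernst equation, log Q = n(E° − E)/0.0592 = 2(0.14 − 0.053)/0.0592 = 2.939, so Q = 869.
With Q = [Cd²⁺]/[Ni²⁺] and the known concentrations, [Cd²⁺] in the numerator gives [Cd²⁺] = 1.8 M.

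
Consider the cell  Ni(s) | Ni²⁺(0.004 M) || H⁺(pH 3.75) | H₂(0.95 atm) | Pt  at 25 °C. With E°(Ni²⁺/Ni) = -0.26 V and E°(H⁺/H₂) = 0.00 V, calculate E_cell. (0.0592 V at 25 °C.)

The hydrogen couple is the cathode, so E°_cell = 0.26 V; n = 2.
[H⁺] = 10^(−3.75) = 1.8 × 10^-4 M, and Q = [Ni²⁺]·P(H₂) / [H⁺]^2 = 1.2 × 10^5.
E = E° − (0.0592/2) log Q = 0.26 − (0.0592/2)(5.080) = 0.110 V.

0.11 V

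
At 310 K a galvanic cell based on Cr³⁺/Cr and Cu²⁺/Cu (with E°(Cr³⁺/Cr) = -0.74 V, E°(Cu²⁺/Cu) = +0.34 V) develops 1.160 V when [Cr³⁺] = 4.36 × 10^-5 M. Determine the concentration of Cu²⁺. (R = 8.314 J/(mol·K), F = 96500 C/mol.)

0.5 M

From the Nernst equation, ln Q = nF(E° − E)/RT = 6×96500×(1.08 − 1.160)/(8.314×310) = -17.972, so Q = 1.57 × 10^-8.
With Q = [Cr³⁺]^2/[Cu²⁺]^3 and the known concentrations, [Cu²⁺]^3 in the denominator gives [Cu²⁺] = 0.5 M.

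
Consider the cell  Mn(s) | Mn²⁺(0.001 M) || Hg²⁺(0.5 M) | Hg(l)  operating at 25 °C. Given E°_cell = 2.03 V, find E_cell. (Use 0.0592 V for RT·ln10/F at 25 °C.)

Balancing electrons gives n = 2; the reaction quotient is Q = [Mn²⁺]/[Hg²⁺] = 0.00200.
At 25 °C, E = E° − (0.0592/n) log Q = 2.03 − (0.0592/2)(-2.699) = 2.030 + 0.080 = 2.110 V.

2.11 V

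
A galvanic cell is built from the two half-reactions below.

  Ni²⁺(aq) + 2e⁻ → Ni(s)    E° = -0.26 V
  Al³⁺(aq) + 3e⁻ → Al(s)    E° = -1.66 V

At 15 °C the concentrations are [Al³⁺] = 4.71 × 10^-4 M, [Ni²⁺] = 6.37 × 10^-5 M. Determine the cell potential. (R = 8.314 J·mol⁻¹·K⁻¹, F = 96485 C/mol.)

1.34 V

The Ni²⁺/Ni couple has the higher reduction potential and acts as the cathode, so E°_cell = -0.26 − (-1.66) = 1.40 V.
Balancing electrons gives n = 6; the reaction quotient is Q = [Al³⁺]^2/[Ni²⁺]^3 = 8.58 × 10^5.
E = E° − (RT/nF) ln Q = 1.40 − (8.314×288)/(6×96485) × (13.663) = 1.400 − 0.057 = 1.343 V.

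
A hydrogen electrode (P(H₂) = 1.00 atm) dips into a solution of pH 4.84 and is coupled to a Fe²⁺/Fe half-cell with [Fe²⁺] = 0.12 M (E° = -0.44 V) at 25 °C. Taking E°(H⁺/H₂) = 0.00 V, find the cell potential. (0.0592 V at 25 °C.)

The hydrogen couple is the cathode, so E°_cell = 0.44 V; n = 2.
[H⁺] = 10^(−4.84) = 1.4 × 10^-5 M, and Q = [Fe²⁺]·P(H₂) / [H⁺]^2 = 5.74 × 10^8.
E = E° − (0.0592/2) log Q = 0.44 − (0.0592/2)(8.759) = 0.181 V.

0.18 V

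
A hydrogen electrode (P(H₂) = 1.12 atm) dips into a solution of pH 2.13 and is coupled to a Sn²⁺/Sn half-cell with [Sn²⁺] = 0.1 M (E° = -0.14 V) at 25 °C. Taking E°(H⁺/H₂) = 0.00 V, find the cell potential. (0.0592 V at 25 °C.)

The hydrogen couple is the cathode, so E°_cell = 0.14 V; n = 2.
[H⁺] = 10^(−2.13) = 0.0074 M, and Q = [Sn²⁺]·P(H₂) / [H⁺]^2 = 2040.
E = E° − (0.0592/2) log Q = 0.14 − (0.0592/2)(3.309) = 0.042 V.

0.042 V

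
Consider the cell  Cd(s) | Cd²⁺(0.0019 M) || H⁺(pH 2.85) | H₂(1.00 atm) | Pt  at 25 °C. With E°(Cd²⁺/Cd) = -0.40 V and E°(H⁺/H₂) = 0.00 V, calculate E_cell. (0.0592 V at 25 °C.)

0.31 V

The hydrogen couple is the cathode, so E°_cell = 0.40 V; n = 2.
[H⁺] = 10^(−2.85) = 0.0014 M, and Q = [Cd²⁺]·P(H₂) / [H⁺]^2 = 952.
E = E° − (0.0592/2) log Q = 0.40 − (0.0592/2)(2.979) = 0.312 V.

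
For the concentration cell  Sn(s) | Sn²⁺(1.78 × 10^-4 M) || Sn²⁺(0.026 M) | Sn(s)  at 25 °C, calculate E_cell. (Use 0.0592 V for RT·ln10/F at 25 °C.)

Both half-cells are Sn²⁺/Sn, so E°_cell = 0. The concentrated side is the cathode; the cell reaction moves Sn²⁺ from high to low concentration with n = 2.
Q = [Sn²⁺]_dilute/[Sn²⁺]_conc = 1.78 × 10^-4/0.026 = 0.00685.
E = 0 − (0.0592/2) log Q = −(0.0592/2)(-2.165) = 0.0641 V.

0.064 V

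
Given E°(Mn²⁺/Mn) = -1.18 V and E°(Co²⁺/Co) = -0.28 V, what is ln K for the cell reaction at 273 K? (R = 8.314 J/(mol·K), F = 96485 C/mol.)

ln K = 76.5

E°_cell = -0.28 − (-1.18) = 0.90 V, with n = 2 electrons transferred.
At equilibrium E = 0, so the Nernst equation gives ln K = nFE°/RT = (2)(96485)(0.90)/((8.314)(273)) = 76.52.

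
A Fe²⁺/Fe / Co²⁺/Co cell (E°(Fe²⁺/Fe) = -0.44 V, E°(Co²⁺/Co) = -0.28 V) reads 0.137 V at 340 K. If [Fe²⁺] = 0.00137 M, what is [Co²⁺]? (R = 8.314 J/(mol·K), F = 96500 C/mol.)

From the Nernst equation, ln Q = nF(E° − E)/RT = 2×96500×(0.16 − 0.137)/(8.314×340) = 1.570, so Q = 4.81.
With Q = [Fe²⁺]/[Co²⁺] and the known concentrations, [Co²⁺] in the denominator gives [Co²⁺] = 2.8 × 10^-4 M.

2.8 × 10^-4 M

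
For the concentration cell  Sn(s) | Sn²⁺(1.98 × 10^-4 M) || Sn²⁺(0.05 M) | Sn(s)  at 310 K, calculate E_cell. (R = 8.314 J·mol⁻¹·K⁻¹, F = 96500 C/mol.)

Both half-cells are Sn²⁺/Sn, so E°_cell = 0. The concentrated side is the cathode; the cell reaction moves Sn²⁺ from high to low concentration with n = 2.
Q = [Sn²⁺]_dilute/[Sn²⁺]_conc = 1.98 × 10^-4/0.05 = 0.00396.
E = 0 − (RT/nF) ln Q = −((8.314×310)/(2×96500))(-5.532) = 0.0739 V.

0.074 V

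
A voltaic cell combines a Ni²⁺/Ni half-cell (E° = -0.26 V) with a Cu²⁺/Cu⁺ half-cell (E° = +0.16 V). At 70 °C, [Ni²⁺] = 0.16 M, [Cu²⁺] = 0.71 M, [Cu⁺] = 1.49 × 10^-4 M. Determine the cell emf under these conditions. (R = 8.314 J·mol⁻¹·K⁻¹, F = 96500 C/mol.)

0.697 V

The Cu²⁺/Cu⁺ couple has the higher reduction potential and acts as the cathode, so E°_cell = +0.16 − (-0.26) = 0.42 V.
Balancing electrons gives n = 2; the reaction quotient is Q = [Ni²⁺]·[Cu⁺]^2/[Cu²⁺]^2 = 7.05 × 10^-9.
E = E° − (RT/nF) ln Q = 0.42 − (8.314×343)/(2×96500) × (-18.771) = 0.420 + 0.277 = 0.697 V.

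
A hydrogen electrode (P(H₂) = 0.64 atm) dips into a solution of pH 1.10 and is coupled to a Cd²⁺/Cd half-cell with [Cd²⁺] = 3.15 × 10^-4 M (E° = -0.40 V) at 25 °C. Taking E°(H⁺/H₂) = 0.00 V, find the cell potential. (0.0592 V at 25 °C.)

The hydrogen couple is the cathode, so E°_cell = 0.40 V; n = 2.
[H⁺] = 10^(−1.10) = 0.079 M, and Q = [Cd²⁺]·P(H₂) / [H⁺]^2 = 0.0320.
E = E° − (0.0592/2) log Q = 0.40 − (0.0592/2)(-1.496) = 0.444 V.

0.44 V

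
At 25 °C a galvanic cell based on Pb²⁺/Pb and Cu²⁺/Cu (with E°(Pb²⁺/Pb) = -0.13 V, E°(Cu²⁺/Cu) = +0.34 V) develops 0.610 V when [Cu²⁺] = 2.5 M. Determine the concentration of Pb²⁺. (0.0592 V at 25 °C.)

4.7 × 10^-5 M

From the Nernst equation, log Q = n(E° − E)/0.0592 = 2(0.47 − 0.610)/0.0592 = -4.730, so Q = 1.86 × 10^-5.
With Q = [Pb²⁺]/[Cu²⁺] and the known concentrations, [Pb²⁺] in the numerator gives [Pb²⁺] = 4.7 × 10^-5 M.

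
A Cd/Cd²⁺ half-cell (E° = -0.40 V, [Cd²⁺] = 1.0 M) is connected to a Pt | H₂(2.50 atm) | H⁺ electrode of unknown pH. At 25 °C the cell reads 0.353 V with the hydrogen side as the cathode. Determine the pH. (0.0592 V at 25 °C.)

pH = 0.59

E°_cell = 0.40 V and n = 2.
log Q = n(E° − E)/0.0592 = 2×(0.40 − 0.353)/0.0592 = 1.588.
With Q = [Cd²⁺]·P(H₂) / [H⁺]^2, solving for [H⁺] gives log[H⁺] = -0.595, so pH = 0.59.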